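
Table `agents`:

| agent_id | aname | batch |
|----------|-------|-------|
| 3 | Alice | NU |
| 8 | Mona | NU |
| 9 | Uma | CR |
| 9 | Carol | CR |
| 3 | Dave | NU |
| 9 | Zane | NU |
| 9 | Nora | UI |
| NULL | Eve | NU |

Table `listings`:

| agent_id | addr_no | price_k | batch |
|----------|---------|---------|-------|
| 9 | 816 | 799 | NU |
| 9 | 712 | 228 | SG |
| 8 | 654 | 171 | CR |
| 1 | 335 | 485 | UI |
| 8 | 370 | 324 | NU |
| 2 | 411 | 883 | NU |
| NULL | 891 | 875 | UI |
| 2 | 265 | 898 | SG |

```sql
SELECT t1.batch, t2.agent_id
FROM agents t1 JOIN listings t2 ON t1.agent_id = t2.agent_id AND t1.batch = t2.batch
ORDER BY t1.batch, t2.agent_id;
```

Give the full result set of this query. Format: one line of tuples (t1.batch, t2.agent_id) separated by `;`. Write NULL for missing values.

(NU, 8); (NU, 9)

INNER JOIN keeps only pairs where the ON condition holds.
Matching on t1.agent_id = t2.agent_id AND t1.batch = t2.batch. A NULL in a compared column never satisfies the condition.
- agent_id=3, batch=NU: no matching t2 row, dropped.
- agent_id=8, batch=NU: 1 matching t2 row(s), so 1 row(s) emitted.
- agent_id=9, batch=CR: no matching t2 row, dropped.
- agent_id=9, batch=CR: no matching t2 row, dropped.
- agent_id=3, batch=NU: no matching t2 row, dropped.
- agent_id=9, batch=NU: 1 matching t2 row(s), so 1 row(s) emitted.
- agent_id=9, batch=UI: no matching t2 row, dropped.
- agent_id=NULL, batch=NU: no matching t2 row, dropped.
After projecting and ordering:
t1.batch | t2.agent_id
NU | 8
NU | 9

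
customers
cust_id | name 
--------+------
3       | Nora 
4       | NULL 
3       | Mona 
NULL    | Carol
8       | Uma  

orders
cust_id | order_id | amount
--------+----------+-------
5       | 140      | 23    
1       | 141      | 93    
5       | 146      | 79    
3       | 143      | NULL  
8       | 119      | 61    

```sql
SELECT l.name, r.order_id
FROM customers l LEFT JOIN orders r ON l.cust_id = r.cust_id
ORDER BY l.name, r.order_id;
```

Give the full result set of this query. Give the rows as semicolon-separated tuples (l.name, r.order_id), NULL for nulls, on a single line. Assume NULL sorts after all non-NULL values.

(Carol, NULL); (Mona, 143); (Nora, 143); (Uma, 119); (NULL, NULL)

LEFT JOIN keeps every row from `customers`; unmatched rows get NULL for `orders`'s columns.
Matching on l.cust_id = r.cust_id. A NULL in a compared column never satisfies the condition.
Matched pairs: 3; unmatched l rows kept: 2.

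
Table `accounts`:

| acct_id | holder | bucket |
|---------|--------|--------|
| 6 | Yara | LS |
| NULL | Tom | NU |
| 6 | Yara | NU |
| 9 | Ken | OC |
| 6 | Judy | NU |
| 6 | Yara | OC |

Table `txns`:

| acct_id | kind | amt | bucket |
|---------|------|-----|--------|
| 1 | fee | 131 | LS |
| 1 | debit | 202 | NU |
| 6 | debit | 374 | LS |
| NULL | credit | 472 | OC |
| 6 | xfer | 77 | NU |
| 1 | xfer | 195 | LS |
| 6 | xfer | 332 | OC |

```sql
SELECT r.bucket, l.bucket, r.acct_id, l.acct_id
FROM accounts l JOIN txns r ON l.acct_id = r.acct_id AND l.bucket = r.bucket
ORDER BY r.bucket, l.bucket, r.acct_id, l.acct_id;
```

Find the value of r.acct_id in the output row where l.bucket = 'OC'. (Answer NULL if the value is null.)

INNER JOIN keeps only pairs where the ON condition holds.
Matching on l.acct_id = r.acct_id AND l.bucket = r.bucket. A NULL in a compared column never satisfies the condition.
- acct_id=6, bucket=LS: 1 matching r row(s), so 1 row(s) emitted.
- acct_id=NULL, bucket=NU: no matching r row, dropped.
- acct_id=6, bucket=NU: 1 matching r row(s), so 1 row(s) emitted.
- acct_id=9, bucket=OC: no matching r row, dropped.
- acct_id=6, bucket=NU: 1 matching r row(s), so 1 row(s) emitted.
- acct_id=6, bucket=OC: 1 matching r row(s), so 1 row(s) emitted.

6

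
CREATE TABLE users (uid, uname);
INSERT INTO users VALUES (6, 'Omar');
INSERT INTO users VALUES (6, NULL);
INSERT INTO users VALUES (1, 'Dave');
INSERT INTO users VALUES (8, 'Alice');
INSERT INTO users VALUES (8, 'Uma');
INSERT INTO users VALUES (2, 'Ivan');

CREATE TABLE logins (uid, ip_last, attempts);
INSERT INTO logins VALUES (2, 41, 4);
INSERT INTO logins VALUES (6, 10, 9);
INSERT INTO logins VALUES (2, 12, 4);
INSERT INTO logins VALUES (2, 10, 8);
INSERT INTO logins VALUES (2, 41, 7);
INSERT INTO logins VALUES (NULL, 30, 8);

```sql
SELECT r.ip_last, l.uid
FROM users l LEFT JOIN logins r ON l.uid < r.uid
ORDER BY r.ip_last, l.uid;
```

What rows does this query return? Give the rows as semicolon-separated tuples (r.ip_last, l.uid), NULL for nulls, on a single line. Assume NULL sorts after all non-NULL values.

(10, 1); (10, 1); (10, 2); (12, 1); (41, 1); (41, 1); (NULL, 6); (NULL, 6); (NULL, 8); (NULL, 8)

LEFT JOIN keeps every row from `users`; unmatched rows get NULL for `logins`'s columns.
Matching on l.uid < r.uid. A NULL in a compared column never satisfies the condition.
Matched pairs: 6; unmatched l rows kept: 4.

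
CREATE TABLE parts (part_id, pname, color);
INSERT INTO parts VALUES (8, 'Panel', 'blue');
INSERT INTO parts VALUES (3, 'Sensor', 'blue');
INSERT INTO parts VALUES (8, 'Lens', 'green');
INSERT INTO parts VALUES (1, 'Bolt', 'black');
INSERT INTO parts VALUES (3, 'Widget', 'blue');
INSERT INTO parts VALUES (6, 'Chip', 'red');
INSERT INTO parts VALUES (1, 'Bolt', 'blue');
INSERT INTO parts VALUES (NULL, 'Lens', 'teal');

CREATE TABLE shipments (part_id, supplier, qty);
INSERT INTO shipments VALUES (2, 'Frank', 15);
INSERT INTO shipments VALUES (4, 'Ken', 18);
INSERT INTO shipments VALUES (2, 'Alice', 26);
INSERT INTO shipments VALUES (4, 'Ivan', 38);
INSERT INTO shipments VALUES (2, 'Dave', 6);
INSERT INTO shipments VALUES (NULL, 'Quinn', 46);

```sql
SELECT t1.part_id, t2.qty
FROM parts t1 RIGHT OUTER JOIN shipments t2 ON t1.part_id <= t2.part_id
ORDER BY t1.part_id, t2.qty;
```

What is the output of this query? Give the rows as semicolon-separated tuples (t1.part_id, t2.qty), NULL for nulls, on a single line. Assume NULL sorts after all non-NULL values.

(1, 6); (1, 6); (1, 15); (1, 15); (1, 18); (1, 18); (1, 26); (1, 26); (1, 38); (1, 38); (3, 18); (3, 18); (3, 38); (3, 38); (NULL, 46)

RIGHT JOIN keeps every row from `shipments`; unmatched rows get NULL for `parts`'s columns.
Matching on t1.part_id <= t2.part_id. A NULL in a compared column never satisfies the condition.
- t1 row (part_id=8): no match.
- t1 row (part_id=3): matches 2 t2 row(s) → 2 output row(s).
- t1 row (part_id=8): no match.
- t1 row (part_id=1): matches 5 t2 row(s) → 5 output row(s).
- t1 row (part_id=3): matches 2 t2 row(s) → 2 output row(s).
- t1 row (part_id=6): no match.
- t1 row (part_id=1): matches 5 t2 row(s) → 5 output row(s).
- t1 row (part_id=NULL): no match.
- plus 1 unmatched t2 row(s), each kept with NULL t1 columns.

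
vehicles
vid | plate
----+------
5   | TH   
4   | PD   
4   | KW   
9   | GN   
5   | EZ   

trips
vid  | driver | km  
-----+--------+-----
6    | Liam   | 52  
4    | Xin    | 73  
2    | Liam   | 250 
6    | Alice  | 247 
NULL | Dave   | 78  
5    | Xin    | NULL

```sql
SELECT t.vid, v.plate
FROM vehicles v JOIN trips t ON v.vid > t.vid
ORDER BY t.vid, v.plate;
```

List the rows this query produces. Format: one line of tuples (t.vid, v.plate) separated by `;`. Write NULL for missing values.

(2, EZ); (2, GN); (2, KW); (2, PD); (2, TH); (4, EZ); (4, GN); (4, TH); (5, GN); (6, GN); (6, GN)

INNER JOIN keeps only pairs where the ON condition holds.
Matching on v.vid > t.vid. A NULL in a compared column never satisfies the condition.
- vid=5: 2 matching t row(s), so 2 row(s) emitted.
- vid=4: 1 matching t row(s), so 1 row(s) emitted.
- vid=4: 1 matching t row(s), so 1 row(s) emitted.
- vid=9: 5 matching t row(s), so 5 row(s) emitted.
- vid=5: 2 matching t row(s), so 2 row(s) emitted.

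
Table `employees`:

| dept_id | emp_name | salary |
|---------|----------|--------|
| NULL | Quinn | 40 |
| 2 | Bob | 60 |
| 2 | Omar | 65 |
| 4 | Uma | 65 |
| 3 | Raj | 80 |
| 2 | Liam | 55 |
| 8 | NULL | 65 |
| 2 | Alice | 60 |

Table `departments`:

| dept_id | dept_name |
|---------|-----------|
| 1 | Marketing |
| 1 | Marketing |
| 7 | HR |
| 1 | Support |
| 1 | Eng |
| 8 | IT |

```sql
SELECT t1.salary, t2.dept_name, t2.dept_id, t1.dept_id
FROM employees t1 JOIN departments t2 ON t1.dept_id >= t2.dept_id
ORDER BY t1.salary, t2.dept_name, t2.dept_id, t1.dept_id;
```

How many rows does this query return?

INNER JOIN keeps only pairs where the ON condition holds.
Matching on t1.dept_id >= t2.dept_id. A NULL in a compared column never satisfies the condition.
- dept_id=NULL: no matching t2 row, dropped.
- dept_id=2: 4 matching t2 row(s), so 4 row(s) emitted.
- dept_id=2: 4 matching t2 row(s), so 4 row(s) emitted.
- dept_id=4: 4 matching t2 row(s), so 4 row(s) emitted.
- dept_id=3: 4 matching t2 row(s), so 4 row(s) emitted.
- dept_id=2: 4 matching t2 row(s), so 4 row(s) emitted.
- dept_id=8: 6 matching t2 row(s), so 6 row(s) emitted.
- dept_id=2: 4 matching t2 row(s), so 4 row(s) emitted.
Total: 30 rows.

30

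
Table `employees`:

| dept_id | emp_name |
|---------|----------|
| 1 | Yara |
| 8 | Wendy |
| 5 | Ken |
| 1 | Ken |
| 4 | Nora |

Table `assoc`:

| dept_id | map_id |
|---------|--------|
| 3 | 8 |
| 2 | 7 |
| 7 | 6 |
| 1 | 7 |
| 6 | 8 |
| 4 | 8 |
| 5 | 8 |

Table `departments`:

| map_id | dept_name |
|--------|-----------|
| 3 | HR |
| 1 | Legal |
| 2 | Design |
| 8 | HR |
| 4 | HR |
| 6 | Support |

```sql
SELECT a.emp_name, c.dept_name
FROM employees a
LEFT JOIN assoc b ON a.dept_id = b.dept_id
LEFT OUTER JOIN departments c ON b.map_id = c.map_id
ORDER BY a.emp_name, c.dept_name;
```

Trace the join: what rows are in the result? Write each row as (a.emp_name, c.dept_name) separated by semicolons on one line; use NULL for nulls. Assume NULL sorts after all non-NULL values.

Step 1 — a LEFT JOIN b on dept_id → 5 row(s).
Then LEFT JOIN `departments c` on map_id: each of those 5 rows is kept; rows whose b.map_id has no match in c get NULL for c's columns.

(Ken, HR); (Ken, NULL); (Nora, HR); (Wendy, NULL); (Yara, NULL)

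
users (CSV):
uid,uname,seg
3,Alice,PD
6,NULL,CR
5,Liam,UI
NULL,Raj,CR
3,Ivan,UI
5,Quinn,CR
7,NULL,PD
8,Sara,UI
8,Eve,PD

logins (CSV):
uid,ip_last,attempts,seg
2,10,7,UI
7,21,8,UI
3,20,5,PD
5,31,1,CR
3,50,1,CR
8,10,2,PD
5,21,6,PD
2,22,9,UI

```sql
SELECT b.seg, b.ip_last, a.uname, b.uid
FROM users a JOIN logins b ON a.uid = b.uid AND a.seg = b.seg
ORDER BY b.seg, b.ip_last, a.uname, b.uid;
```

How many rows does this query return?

3

INNER JOIN keeps only pairs where the ON condition holds.
Matching on a.uid = b.uid AND a.seg = b.seg. A NULL in a compared column never satisfies the condition.
Matched pairs: 3.
Total: 3 rows.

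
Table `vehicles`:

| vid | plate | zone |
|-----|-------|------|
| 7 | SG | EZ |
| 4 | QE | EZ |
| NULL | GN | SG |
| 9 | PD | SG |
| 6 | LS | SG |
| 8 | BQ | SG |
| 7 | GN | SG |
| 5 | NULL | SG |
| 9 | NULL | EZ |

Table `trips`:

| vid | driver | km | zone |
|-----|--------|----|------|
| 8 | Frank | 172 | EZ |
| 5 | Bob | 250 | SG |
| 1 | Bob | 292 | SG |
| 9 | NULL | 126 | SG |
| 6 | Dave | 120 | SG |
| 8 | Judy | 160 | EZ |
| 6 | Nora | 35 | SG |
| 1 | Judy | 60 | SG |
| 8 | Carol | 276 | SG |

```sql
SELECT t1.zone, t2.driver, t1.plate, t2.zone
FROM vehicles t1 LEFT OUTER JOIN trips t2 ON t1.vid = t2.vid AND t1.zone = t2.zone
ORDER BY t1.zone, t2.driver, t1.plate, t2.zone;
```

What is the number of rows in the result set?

10

LEFT JOIN keeps every row from `vehicles`; unmatched rows get NULL for `trips`'s columns.
Matching on t1.vid = t2.vid AND t1.zone = t2.zone. A NULL in a compared column never satisfies the condition.
- t1 (vid=7, zone=EZ) has no partner → padded with NULL.
- t1 (vid=4, zone=EZ) has no partner → padded with NULL.
- t1 (vid=NULL, zone=SG) has no partner → padded with NULL.
- t1 (vid=9, zone=SG) pairs with 1 row(s) of t2.
- t1 (vid=6, zone=SG) pairs with 2 row(s) of t2.
- t1 (vid=8, zone=SG) pairs with 1 row(s) of t2.
- t1 (vid=7, zone=SG) has no partner → padded with NULL.
- t1 (vid=5, zone=SG) pairs with 1 row(s) of t2.
- t1 (vid=9, zone=EZ) has no partner → padded with NULL.
Total: 5 matched + 5 padded = 10 rows.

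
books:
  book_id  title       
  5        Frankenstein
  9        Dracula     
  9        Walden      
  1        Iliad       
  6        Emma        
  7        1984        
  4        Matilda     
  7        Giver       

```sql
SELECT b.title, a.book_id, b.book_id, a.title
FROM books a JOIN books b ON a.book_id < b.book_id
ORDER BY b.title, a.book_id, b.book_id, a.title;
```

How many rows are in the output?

INNER JOIN keeps only pairs where the ON condition holds.
Matching on a.book_id < b.book_id.
Matched pairs: 26.
Total: 26 rows.

26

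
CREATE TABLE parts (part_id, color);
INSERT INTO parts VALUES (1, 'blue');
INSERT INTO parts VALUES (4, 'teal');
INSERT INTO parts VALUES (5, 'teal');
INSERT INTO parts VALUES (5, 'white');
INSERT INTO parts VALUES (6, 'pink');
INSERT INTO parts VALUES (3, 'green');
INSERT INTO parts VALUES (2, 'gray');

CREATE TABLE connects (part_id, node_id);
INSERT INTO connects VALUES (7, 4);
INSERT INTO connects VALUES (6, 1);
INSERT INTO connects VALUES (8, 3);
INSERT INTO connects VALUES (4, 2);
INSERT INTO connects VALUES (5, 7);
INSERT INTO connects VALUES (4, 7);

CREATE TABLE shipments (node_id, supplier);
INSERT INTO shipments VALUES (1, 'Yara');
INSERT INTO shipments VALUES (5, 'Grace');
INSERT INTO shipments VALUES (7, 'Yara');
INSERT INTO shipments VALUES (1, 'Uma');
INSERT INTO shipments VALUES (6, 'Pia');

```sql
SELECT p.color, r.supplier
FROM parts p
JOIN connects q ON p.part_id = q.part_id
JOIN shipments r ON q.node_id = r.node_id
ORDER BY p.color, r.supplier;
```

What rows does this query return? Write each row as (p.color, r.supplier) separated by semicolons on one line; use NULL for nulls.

(pink, Uma); (pink, Yara); (teal, Yara); (teal, Yara); (white, Yara)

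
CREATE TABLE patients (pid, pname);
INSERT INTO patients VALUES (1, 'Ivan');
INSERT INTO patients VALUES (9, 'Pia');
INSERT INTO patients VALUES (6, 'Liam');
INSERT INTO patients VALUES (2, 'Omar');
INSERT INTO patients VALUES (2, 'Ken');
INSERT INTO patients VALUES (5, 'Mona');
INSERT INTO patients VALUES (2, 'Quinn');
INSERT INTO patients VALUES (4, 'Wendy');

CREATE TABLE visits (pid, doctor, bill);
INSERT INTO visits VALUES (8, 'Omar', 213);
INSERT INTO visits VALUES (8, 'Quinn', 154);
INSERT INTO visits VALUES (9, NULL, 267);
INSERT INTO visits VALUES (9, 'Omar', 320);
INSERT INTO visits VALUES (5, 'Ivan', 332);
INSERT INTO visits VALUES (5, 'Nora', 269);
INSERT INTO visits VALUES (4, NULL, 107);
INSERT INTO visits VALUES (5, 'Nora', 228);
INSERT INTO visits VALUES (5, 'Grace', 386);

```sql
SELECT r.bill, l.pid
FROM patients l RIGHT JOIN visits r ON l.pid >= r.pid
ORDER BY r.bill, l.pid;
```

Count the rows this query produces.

20

RIGHT JOIN keeps every row from `visits`; unmatched rows get NULL for `patients`'s columns.
Matching on l.pid >= r.pid.
Matched pairs: 20; unmatched r rows kept: 0.
Total: 20 rows.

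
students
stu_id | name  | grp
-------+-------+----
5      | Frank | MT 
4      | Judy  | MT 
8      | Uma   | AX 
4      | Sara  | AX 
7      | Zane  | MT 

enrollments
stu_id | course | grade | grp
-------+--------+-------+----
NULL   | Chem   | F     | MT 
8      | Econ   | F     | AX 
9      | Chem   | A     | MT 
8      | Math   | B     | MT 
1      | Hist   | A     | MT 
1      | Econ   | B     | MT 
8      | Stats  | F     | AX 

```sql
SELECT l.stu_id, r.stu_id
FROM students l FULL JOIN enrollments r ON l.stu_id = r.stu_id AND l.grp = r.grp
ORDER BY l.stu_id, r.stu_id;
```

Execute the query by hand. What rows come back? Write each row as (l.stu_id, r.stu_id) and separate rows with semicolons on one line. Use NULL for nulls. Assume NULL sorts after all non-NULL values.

FULL OUTER JOIN keeps every row from both sides; unmatched rows get NULL for the other side's columns.
Matching on l.stu_id = r.stu_id AND l.grp = r.grp. A NULL in a compared column never satisfies the condition.
Matched pairs: 2; unmatched l rows kept: 4; unmatched r rows kept: 5.

(4, NULL); (4, NULL); (5, NULL); (7, NULL); (8, 8); (8, 8); (NULL, 1); (NULL, 1); (NULL, 8); (NULL, 9); (NULL, NULL)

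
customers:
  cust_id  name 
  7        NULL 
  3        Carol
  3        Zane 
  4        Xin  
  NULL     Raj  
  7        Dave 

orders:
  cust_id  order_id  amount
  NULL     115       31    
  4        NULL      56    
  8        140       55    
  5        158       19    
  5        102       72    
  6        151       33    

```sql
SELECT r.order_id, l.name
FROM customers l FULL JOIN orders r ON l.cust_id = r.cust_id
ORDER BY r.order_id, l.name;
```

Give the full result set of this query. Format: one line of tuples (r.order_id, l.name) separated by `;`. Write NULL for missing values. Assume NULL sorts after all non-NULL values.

(102, NULL); (115, NULL); (140, NULL); (151, NULL); (158, NULL); (NULL, Carol); (NULL, Dave); (NULL, Raj); (NULL, Xin); (NULL, Zane); (NULL, NULL)

FULL OUTER JOIN keeps every row from both sides; unmatched rows get NULL for the other side's columns.
Matching on l.cust_id = r.cust_id. A NULL in a compared column never satisfies the condition.
- l row (cust_id=7): no match → kept, r columns NULL.
- l row (cust_id=3): no match → kept, r columns NULL.
- l row (cust_id=3): no match → kept, r columns NULL.
- l row (cust_id=4): matches 1 r row(s) → 1 output row(s).
- l row (cust_id=NULL): no match → kept, r columns NULL.
- l row (cust_id=7): no match → kept, r columns NULL.
- 5 row(s) from r found no l partner → padded with NULL.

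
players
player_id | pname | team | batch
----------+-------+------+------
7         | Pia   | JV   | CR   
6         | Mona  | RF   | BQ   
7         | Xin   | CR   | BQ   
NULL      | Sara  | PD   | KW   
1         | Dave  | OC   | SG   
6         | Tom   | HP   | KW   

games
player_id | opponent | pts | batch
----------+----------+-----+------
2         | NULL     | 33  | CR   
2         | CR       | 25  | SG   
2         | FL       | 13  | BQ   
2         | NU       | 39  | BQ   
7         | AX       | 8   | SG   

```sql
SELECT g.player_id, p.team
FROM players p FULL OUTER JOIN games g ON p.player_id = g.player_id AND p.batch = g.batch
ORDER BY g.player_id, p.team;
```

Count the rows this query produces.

11

FULL OUTER JOIN keeps every row from both sides; unmatched rows get NULL for the other side's columns.
Matching on p.player_id = g.player_id AND p.batch = g.batch. A NULL in a compared column never satisfies the condition.
Matched pairs: 0; unmatched p rows kept: 6; unmatched g rows kept: 5.
Total: 0 matched + 11 padded = 11 rows.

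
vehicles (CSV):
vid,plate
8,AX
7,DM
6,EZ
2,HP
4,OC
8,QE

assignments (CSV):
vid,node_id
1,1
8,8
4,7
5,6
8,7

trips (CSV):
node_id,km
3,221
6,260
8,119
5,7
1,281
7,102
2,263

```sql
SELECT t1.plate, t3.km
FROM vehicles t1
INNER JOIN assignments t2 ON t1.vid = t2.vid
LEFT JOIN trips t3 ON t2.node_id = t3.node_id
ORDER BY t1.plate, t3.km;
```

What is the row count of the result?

5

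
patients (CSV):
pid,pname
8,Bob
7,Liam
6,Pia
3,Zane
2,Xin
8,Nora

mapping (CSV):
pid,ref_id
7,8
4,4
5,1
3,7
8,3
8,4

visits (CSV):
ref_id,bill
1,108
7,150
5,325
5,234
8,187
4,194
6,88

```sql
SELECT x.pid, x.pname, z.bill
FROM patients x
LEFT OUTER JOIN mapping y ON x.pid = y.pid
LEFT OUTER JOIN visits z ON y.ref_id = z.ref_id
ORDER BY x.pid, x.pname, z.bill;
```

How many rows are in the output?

8

Step 1 — x LEFT JOIN y on pid → 8 row(s).
Then LEFT JOIN `visits z` on ref_id: each of those 8 rows is kept; rows whose y.ref_id has no match in z get NULL for z's columns.
Result: 8 row(s).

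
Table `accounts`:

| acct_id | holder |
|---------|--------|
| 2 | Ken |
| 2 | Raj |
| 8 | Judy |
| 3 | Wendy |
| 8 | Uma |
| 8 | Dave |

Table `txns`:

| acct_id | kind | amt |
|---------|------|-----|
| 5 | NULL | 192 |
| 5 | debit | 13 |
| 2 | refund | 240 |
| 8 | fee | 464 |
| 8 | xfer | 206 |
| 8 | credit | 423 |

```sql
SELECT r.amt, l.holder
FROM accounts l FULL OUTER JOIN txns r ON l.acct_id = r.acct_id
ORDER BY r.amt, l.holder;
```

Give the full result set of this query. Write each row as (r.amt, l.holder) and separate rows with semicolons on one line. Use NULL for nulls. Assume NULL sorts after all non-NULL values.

(13, NULL); (192, NULL); (206, Dave); (206, Judy); (206, Uma); (240, Ken); (240, Raj); (423, Dave); (423, Judy); (423, Uma); (464, Dave); (464, Judy); (464, Uma); (NULL, Wendy)

FULL OUTER JOIN keeps every row from both sides; unmatched rows get NULL for the other side's columns.
Matching on l.acct_id = r.acct_id.
- l (acct_id=2) pairs with 1 row(s) of r.
- l (acct_id=2) pairs with 1 row(s) of r.
- l (acct_id=8) pairs with 3 row(s) of r.
- l (acct_id=3) has no partner → padded with NULL.
- l (acct_id=8) pairs with 3 row(s) of r.
- l (acct_id=8) pairs with 3 row(s) of r.
- plus 2 unmatched r row(s), each kept with NULL l columns.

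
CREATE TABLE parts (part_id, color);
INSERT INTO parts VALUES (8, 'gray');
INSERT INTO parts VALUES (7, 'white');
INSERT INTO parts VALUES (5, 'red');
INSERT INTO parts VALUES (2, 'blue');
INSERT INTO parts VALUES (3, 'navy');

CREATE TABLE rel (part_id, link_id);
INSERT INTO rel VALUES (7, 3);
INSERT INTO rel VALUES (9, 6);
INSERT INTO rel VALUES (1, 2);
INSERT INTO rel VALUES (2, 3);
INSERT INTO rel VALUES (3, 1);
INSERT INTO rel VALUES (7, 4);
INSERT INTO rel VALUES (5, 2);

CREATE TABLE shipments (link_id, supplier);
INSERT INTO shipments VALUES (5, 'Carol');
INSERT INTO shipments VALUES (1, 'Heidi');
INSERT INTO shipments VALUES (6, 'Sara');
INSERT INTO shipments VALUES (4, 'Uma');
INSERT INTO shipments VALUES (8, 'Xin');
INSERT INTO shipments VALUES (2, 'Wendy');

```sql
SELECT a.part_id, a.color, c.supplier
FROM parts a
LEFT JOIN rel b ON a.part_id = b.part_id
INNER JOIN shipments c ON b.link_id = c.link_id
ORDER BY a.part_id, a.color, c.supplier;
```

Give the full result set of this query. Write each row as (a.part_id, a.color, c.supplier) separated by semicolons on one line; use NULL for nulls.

(3, navy, Heidi); (5, red, Wendy); (7, white, Uma)

Step 1 — a LEFT JOIN b on part_id → 6 row(s).
Then INNER JOIN `shipments c` on link_id: keep only rows whose b.link_id appears in c.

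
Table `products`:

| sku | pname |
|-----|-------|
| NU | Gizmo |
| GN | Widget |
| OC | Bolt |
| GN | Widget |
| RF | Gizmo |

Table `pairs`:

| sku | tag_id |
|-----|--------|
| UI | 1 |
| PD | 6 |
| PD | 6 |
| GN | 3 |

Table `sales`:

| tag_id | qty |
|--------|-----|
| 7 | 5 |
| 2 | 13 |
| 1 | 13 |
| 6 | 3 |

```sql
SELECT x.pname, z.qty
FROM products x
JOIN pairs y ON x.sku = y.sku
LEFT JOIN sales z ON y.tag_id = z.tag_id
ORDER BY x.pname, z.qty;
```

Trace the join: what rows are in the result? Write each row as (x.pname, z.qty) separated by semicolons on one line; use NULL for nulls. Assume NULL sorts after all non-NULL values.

(Widget, NULL); (Widget, NULL)

Joins associate left-to-right: products INNER JOIN pairs on sku gives 2 intermediate row(s).
Then LEFT JOIN `sales z` on tag_id: each of those 2 rows is kept; rows whose y.tag_id has no match in z get NULL for z's columns.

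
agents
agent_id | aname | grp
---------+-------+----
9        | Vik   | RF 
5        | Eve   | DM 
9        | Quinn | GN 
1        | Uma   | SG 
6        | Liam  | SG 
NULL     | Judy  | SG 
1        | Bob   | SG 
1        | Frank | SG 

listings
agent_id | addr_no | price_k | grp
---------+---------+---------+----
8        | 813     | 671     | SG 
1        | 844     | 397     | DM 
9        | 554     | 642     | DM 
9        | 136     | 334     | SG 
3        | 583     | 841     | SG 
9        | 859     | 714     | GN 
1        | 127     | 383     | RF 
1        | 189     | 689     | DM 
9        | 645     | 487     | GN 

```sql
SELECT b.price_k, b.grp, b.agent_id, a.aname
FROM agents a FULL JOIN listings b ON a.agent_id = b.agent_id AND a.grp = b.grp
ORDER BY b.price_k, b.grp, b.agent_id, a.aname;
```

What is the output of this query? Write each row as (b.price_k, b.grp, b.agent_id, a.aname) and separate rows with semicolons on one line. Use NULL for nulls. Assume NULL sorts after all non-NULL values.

(334, SG, 9, NULL); (383, RF, 1, NULL); (397, DM, 1, NULL); (487, GN, 9, Quinn); (642, DM, 9, NULL); (671, SG, 8, NULL); (689, DM, 1, NULL); (714, GN, 9, Quinn); (841, SG, 3, NULL); (NULL, NULL, NULL, Bob); (NULL, NULL, NULL, Eve); (NULL, NULL, NULL, Frank); (NULL, NULL, NULL, Judy); (NULL, NULL, NULL, Liam); (NULL, NULL, NULL, Uma); (NULL, NULL, NULL, Vik)

FULL OUTER JOIN keeps every row from both sides; unmatched rows get NULL for the other side's columns.
Matching on a.agent_id = b.agent_id AND a.grp = b.grp. A NULL in a compared column never satisfies the condition.
Matched pairs: 2; unmatched a rows kept: 7; unmatched b rows kept: 7.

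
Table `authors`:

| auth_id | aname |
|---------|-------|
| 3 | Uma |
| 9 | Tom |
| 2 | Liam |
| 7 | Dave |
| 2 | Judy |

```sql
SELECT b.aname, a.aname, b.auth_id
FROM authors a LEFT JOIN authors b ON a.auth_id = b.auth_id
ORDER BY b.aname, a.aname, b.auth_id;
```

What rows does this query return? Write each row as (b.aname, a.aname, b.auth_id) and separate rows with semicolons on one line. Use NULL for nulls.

(Dave, Dave, 7); (Judy, Judy, 2); (Judy, Liam, 2); (Liam, Judy, 2); (Liam, Liam, 2); (Tom, Tom, 9); (Uma, Uma, 3)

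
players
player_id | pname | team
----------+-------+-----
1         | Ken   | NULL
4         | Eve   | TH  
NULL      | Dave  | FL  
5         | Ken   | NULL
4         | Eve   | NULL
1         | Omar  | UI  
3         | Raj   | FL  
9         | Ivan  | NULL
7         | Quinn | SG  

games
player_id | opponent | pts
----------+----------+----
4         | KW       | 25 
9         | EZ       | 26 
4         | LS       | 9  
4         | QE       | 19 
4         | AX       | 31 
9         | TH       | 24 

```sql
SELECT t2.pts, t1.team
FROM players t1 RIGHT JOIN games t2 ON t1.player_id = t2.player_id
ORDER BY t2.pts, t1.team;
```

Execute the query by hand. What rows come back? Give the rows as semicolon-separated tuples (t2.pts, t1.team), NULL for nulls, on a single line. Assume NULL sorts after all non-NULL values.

(9, TH); (9, NULL); (19, TH); (19, NULL); (24, NULL); (25, TH); (25, NULL); (26, NULL); (31, TH); (31, NULL)

RIGHT JOIN keeps every row from `games`; unmatched rows get NULL for `players`'s columns.
Matching on t1.player_id = t2.player_id. A NULL in a compared column never satisfies the condition.
- player_id=1: no matching t2 row.
- player_id=4: 4 matching t2 row(s), so 4 row(s) emitted.
- player_id=NULL: no matching t2 row.
- player_id=5: no matching t2 row.
- player_id=4: 4 matching t2 row(s), so 4 row(s) emitted.
- player_id=1: no matching t2 row.
- player_id=3: no matching t2 row.
- player_id=9: 2 matching t2 row(s), so 2 row(s) emitted.
- player_id=7: no matching t2 row.
- every t2 row matched at least one t1 row.
After projecting and ordering:
t2.pts | t1.team
9 | TH
9 | NULL
19 | TH
19 | NULL
24 | NULL
25 | TH
25 | NULL
26 | NULL
31 | TH
31 | NULL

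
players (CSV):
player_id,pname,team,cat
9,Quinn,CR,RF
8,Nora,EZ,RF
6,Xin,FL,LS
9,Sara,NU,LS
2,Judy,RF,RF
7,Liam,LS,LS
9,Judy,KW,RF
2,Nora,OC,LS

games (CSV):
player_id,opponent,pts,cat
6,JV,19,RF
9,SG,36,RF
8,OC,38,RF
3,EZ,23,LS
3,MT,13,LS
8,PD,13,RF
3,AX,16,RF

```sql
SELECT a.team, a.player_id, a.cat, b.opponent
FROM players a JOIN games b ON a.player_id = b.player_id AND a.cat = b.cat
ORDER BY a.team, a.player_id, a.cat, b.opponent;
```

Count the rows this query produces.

4

INNER JOIN keeps only pairs where the ON condition holds.
Matching on a.player_id = b.player_id AND a.cat = b.cat.
Matched pairs: 4.
Total: 4 rows.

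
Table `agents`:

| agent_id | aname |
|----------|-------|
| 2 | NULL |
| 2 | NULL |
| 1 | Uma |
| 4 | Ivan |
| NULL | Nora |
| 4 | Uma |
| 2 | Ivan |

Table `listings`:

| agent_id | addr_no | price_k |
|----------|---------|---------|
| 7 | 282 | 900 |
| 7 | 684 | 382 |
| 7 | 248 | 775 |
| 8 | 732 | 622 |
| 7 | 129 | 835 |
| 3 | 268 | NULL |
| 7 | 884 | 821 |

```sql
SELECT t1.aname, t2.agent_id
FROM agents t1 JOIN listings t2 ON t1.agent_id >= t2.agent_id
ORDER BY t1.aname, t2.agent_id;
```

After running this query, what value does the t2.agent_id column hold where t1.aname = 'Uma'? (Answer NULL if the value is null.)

3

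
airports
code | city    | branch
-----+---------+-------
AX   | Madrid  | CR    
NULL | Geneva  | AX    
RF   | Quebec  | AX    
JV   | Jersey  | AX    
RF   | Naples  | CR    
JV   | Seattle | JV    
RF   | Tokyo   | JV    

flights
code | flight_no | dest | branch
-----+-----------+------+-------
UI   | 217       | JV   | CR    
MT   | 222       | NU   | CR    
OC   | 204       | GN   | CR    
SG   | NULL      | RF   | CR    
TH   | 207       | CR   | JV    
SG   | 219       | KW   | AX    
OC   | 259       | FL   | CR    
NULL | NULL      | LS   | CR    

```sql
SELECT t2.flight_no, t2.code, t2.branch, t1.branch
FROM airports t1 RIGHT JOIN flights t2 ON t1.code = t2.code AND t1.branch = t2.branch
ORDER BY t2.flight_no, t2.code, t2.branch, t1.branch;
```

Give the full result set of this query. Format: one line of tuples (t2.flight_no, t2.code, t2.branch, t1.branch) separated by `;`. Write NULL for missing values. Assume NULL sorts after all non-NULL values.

RIGHT JOIN keeps every row from `flights`; unmatched rows get NULL for `airports`'s columns.
Matching on t1.code = t2.code AND t1.branch = t2.branch. A NULL in a compared column never satisfies the condition.
Matched pairs: 0; unmatched t2 rows kept: 8.

(204, OC, CR, NULL); (207, TH, JV, NULL); (217, UI, CR, NULL); (219, SG, AX, NULL); (222, MT, CR, NULL); (259, OC, CR, NULL); (NULL, SG, CR, NULL); (NULL, NULL, CR, NULL)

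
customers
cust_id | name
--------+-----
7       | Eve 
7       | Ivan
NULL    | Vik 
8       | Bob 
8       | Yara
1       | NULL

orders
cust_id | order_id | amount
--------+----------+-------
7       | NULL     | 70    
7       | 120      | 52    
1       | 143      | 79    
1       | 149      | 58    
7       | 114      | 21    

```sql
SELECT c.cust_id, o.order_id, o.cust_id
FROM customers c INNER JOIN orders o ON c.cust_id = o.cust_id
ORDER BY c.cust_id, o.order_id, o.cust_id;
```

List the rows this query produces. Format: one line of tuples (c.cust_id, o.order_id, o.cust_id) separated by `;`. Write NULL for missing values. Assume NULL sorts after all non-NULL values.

(1, 143, 1); (1, 149, 1); (7, 114, 7); (7, 114, 7); (7, 120, 7); (7, 120, 7); (7, NULL, 7); (7, NULL, 7)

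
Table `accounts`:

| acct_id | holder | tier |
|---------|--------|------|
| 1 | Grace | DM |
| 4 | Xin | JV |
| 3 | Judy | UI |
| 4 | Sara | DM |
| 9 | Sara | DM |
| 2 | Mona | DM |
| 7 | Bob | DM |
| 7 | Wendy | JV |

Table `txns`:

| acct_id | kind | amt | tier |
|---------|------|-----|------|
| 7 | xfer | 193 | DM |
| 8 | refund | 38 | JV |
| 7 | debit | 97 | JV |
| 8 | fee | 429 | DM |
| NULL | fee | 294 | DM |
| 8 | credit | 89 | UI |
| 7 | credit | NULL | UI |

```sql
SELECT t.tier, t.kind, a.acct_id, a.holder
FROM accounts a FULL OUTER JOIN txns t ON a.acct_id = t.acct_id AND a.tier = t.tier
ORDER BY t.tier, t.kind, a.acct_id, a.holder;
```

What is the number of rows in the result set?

13

FULL OUTER JOIN keeps every row from both sides; unmatched rows get NULL for the other side's columns.
Matching on a.acct_id = t.acct_id AND a.tier = t.tier. A NULL in a compared column never satisfies the condition.
- acct_id=1, tier=DM: no t row matches, row kept with t columns NULL.
- acct_id=4, tier=JV: no t row matches, row kept with t columns NULL.
- acct_id=3, tier=UI: no t row matches, row kept with t columns NULL.
- acct_id=4, tier=DM: no t row matches, row kept with t columns NULL.
- acct_id=9, tier=DM: no t row matches, row kept with t columns NULL.
- acct_id=2, tier=DM: no t row matches, row kept with t columns NULL.
- acct_id=7, tier=DM: 1 matching t row(s), so 1 row(s) emitted.
- acct_id=7, tier=JV: 1 matching t row(s), so 1 row(s) emitted.
- 5 t row(s) had no a match → kept, a columns NULL.
Total: 2 matched + 11 padded = 13 rows.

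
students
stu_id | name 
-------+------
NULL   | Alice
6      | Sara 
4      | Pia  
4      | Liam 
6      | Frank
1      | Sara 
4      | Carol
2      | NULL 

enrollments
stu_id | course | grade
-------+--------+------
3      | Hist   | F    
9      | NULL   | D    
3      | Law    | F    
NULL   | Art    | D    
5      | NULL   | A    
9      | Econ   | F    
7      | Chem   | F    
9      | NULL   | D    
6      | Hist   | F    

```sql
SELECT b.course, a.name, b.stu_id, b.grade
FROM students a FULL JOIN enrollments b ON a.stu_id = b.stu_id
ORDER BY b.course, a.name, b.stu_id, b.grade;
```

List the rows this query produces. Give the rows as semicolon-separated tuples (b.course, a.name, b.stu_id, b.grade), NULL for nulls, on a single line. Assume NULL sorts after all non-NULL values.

(Art, NULL, NULL, D); (Chem, NULL, 7, F); (Econ, NULL, 9, F); (Hist, Frank, 6, F); (Hist, Sara, 6, F); (Hist, NULL, 3, F); (Law, NULL, 3, F); (NULL, Alice, NULL, NULL); (NULL, Carol, NULL, NULL); (NULL, Liam, NULL, NULL); (NULL, Pia, NULL, NULL); (NULL, Sara, NULL, NULL); (NULL, NULL, 5, A); (NULL, NULL, 9, D); (NULL, NULL, 9, D); (NULL, NULL, NULL, NULL)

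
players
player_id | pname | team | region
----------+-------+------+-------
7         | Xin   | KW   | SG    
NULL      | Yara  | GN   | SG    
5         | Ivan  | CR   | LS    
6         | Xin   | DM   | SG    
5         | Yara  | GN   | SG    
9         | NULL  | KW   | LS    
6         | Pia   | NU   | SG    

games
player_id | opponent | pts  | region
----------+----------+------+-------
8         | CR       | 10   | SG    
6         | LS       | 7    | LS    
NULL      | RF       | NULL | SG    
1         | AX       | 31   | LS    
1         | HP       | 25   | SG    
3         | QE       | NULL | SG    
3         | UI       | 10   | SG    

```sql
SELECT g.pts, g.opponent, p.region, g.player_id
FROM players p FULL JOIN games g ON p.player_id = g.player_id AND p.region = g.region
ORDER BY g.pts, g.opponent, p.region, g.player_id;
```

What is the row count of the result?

14

FULL OUTER JOIN keeps every row from both sides; unmatched rows get NULL for the other side's columns.
Matching on p.player_id = g.player_id AND p.region = g.region. A NULL in a compared column never satisfies the condition.
- p (player_id=7, region=SG) has no partner → padded with NULL.
- p (player_id=NULL, region=SG) has no partner → padded with NULL.
- p (player_id=5, region=LS) has no partner → padded with NULL.
- p (player_id=6, region=SG) has no partner → padded with NULL.
- p (player_id=5, region=SG) has no partner → padded with NULL.
- p (player_id=9, region=LS) has no partner → padded with NULL.
- p (player_id=6, region=SG) has no partner → padded with NULL.
- plus 7 unmatched g row(s), each kept with NULL p columns.
Total: 0 matched + 14 padded = 14 rows.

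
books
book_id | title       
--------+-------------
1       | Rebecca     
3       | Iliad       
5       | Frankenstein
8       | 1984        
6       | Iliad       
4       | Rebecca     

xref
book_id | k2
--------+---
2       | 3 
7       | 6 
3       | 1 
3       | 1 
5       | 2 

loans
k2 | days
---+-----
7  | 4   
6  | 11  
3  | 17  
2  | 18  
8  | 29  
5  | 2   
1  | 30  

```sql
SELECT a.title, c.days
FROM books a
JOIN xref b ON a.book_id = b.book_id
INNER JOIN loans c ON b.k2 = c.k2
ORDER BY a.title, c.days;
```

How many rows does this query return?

3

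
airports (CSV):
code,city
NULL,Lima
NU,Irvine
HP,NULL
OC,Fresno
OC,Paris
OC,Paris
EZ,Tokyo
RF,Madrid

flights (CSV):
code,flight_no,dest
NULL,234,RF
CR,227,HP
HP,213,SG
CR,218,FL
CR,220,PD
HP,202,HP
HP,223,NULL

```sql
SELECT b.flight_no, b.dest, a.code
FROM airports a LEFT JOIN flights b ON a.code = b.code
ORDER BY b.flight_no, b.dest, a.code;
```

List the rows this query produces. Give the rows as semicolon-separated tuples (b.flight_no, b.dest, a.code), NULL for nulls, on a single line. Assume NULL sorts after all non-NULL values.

LEFT JOIN keeps every row from `airports`; unmatched rows get NULL for `flights`'s columns.
Matching on a.code = b.code. A NULL in a compared column never satisfies the condition.
Matched pairs: 3; unmatched a rows kept: 7.

(202, HP, HP); (213, SG, HP); (223, NULL, HP); (NULL, NULL, EZ); (NULL, NULL, NU); (NULL, NULL, OC); (NULL, NULL, OC); (NULL, NULL, OC); (NULL, NULL, RF); (NULL, NULL, NULL)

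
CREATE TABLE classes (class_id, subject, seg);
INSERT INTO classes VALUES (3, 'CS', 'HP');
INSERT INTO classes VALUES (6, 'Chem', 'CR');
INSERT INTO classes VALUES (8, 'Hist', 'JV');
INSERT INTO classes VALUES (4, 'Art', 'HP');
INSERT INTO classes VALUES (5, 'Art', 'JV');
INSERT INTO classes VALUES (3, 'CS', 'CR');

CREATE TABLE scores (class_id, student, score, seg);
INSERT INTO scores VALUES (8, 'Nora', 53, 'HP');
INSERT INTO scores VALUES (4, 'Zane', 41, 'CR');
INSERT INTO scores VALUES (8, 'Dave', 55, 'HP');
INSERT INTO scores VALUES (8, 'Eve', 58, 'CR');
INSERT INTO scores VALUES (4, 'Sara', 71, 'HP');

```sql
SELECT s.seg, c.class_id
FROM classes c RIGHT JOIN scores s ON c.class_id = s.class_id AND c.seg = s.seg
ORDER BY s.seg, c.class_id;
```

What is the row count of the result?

RIGHT JOIN keeps every row from `scores`; unmatched rows get NULL for `classes`'s columns.
Matching on c.class_id = s.class_id AND c.seg = s.seg.
- class_id=3, seg=HP: no matching s row.
- class_id=6, seg=CR: no matching s row.
- class_id=8, seg=JV: no matching s row.
- class_id=4, seg=HP: 1 matching s row(s), so 1 row(s) emitted.
- class_id=5, seg=JV: no matching s row.
- class_id=3, seg=CR: no matching s row.
- 4 row(s) from s found no c partner → padded with NULL.
Total: 1 matched + 4 padded = 5 rows.

5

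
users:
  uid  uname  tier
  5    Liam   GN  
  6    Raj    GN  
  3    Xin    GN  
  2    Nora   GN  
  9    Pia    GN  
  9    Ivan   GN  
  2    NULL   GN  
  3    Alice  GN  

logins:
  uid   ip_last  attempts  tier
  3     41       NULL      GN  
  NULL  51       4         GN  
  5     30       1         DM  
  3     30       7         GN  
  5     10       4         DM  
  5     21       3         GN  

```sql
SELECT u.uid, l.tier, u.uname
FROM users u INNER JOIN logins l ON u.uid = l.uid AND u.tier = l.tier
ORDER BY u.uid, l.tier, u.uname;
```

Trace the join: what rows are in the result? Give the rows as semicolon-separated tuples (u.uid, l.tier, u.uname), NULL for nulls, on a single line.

(3, GN, Alice); (3, GN, Alice); (3, GN, Xin); (3, GN, Xin); (5, GN, Liam)

INNER JOIN keeps only pairs where the ON condition holds.
Matching on u.uid = l.uid AND u.tier = l.tier. A NULL in a compared column never satisfies the condition.
Matched pairs: 5.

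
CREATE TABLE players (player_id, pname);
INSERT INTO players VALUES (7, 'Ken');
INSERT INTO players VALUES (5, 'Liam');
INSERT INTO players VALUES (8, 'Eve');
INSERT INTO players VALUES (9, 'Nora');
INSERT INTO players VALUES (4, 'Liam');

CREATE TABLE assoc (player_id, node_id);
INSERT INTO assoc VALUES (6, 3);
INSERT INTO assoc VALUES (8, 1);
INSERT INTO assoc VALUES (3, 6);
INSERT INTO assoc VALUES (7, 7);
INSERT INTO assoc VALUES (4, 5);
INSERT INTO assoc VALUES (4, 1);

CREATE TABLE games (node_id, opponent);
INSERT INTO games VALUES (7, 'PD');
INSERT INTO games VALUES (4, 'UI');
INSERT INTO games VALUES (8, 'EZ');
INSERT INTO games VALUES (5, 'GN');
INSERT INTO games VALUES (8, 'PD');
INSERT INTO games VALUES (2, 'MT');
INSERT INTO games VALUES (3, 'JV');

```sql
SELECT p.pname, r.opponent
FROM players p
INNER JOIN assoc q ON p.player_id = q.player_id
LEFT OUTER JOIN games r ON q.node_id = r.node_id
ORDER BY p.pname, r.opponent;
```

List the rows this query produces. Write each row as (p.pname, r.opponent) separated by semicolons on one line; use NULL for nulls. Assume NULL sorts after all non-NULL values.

Step 1 — p INNER JOIN q on player_id → 4 row(s).
Then LEFT JOIN `games r` on node_id: each of those 4 rows is kept; rows whose q.node_id has no match in r get NULL for r's columns.

(Eve, NULL); (Ken, PD); (Liam, GN); (Liam, NULL)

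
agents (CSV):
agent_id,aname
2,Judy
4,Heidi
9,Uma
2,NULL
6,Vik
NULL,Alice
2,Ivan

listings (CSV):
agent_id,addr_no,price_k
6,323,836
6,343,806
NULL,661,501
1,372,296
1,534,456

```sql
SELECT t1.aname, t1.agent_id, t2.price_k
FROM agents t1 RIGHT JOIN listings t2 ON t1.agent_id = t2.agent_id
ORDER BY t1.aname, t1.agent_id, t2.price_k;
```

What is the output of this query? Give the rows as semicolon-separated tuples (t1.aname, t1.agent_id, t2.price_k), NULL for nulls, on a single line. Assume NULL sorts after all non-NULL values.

(Vik, 6, 806); (Vik, 6, 836); (NULL, NULL, 296); (NULL, NULL, 456); (NULL, NULL, 501)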